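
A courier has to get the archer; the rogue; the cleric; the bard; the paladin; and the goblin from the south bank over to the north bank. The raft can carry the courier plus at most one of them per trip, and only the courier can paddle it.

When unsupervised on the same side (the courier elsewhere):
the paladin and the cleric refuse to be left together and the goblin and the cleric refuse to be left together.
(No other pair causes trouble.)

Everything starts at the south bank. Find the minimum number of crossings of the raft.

Counting alone: the courier can take at most 1 across per trip to the north bank, so moving all 6 needs at least 6 loaded trips out, with a return between consecutive ones — at least 11 crossings.
The safety rule pushes this higher. Following every safe sequence of crossings, the most of the 6 that can be at the north bank as the raft arrives there on crossing 11 is 5 — never all 6.
So no plan with fewer than 13 crossings exists, and this one achieves 13:
1. Courier goes to the north bank with the cleric.  [the south bank: the archer, the bard, the goblin, the paladin, the rogue | the north bank: the cleric]
2. Courier goes back to the south bank alone.  [the south bank: the archer, the bard, the goblin, the paladin, the rogue | the north bank: the cleric]
3. Courier goes to the north bank with the archer.  [the south bank: the bard, the goblin, the paladin, the rogue | the north bank: the archer, the cleric]
4. Courier goes back to the south bank alone.  [the south bank: the bard, the goblin, the paladin, the rogue | the north bank: the archer, the cleric]
5. Courier goes to the north bank with the rogue.  [the south bank: the bard, the goblin, the paladin | the north bank: the archer, the cleric, the rogue]
6. Courier goes back to the south bank alone.  [the south bank: the bard, the goblin, the paladin | the north bank: the archer, the cleric, the rogue]
7. Courier goes to the north bank with the bard.  [the south bank: the goblin, the paladin | the north bank: the archer, the bard, the cleric, the rogue]
8. Courier goes back to the south bank alone.  [the south bank: the goblin, the paladin | the north bank: the archer, the bard, the cleric, the rogue]
9. Courier goes to the north bank with the paladin.  [the south bank: the goblin | the north bank: the archer, the bard, the cleric, the paladin, the rogue]
10. Courier goes back to the south bank with the cleric.  [the south bank: the cleric, the goblin | the north bank: the archer, the bard, the paladin, the rogue]
11. Courier goes to the north bank with the goblin.  [the south bank: the cleric | the north bank: the archer, the bard, the goblin, the paladin, the rogue]
12. Courier goes back to the south bank alone.  [the south bank: the cleric | the north bank: the archer, the bard, the goblin, the paladin, the rogue]
13. Courier goes to the north bank with the cleric.  [the south bank: — | the north bank: the archer, the bard, the cleric, the goblin, the paladin, the rogue]

13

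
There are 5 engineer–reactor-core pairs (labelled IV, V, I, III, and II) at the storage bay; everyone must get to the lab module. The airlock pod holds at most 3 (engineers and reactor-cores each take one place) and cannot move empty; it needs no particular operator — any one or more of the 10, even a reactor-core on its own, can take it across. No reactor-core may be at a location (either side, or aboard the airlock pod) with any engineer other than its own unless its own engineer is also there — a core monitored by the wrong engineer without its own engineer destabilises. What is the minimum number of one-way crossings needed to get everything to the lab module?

11

Counting alone: each trip to the lab module takes at most 3 across and each return brings at least 1 back, so after t trips out (and t−1 returns) at most 3t − (t−1) of the 10 are across; that first reaches 10 at t = 5, so at least 9 crossings are needed.
The safety rule pushes this higher. Following every safe sequence of crossings, the most of the 10 that can be at the lab module as the airlock pod arrives there on crossing 9 is 9 — never all 10.
So no plan with fewer than 11 crossings exists, and this one achieves 11:
1. engineer IV and reactor-core IV cross → the lab module.
2. engineer IV crosses ← the storage bay.
3. reactor-core I, reactor-core III, and reactor-core V cross → the lab module.
4. reactor-core IV crosses ← the storage bay.
5. engineer I, engineer III, and engineer V cross → the lab module.
6. engineer V and reactor-core V cross ← the storage bay.
7. engineer II, engineer IV, and engineer V cross → the lab module.
8. reactor-core I crosses ← the storage bay.
9. reactor-core IV and reactor-core V cross → the lab module.
10. reactor-core IV crosses ← the storage bay.
11. reactor-core I, reactor-core II, and reactor-core IV cross → the lab module.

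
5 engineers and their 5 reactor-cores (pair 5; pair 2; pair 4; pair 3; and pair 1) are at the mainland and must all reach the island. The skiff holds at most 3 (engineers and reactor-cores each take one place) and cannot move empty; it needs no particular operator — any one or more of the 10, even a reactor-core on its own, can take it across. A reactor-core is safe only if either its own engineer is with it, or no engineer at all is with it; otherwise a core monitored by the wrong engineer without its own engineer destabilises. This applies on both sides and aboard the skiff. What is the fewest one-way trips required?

Counting alone: each trip to the island takes at most 3 across and each return brings at least 1 back, so after t trips out (and t−1 returns) at most 3t − (t−1) of the 10 are across; that first reaches 10 at t = 5, so at least 9 crossings are needed.
The safety rule pushes this higher. Following every safe sequence of crossings, the most of the 10 that can be at the island as the skiff arrives there on crossing 9 is 9 — never all 10.
So no plan with fewer than 11 crossings exists, and this one achieves 11:
1. engineer 5 and reactor-core 5 cross → the island.
2. engineer 5 crosses ← the mainland.
3. reactor-core 2, reactor-core 3, and reactor-core 4 cross → the island.
4. reactor-core 5 crosses ← the mainland.
5. engineer 2, engineer 3, and engineer 4 cross → the island.
6. engineer 2 and reactor-core 2 cross ← the mainland.
7. engineer 1, engineer 2, and engineer 5 cross → the island.
8. reactor-core 4 crosses ← the mainland.
9. reactor-core 2 and reactor-core 5 cross → the island.
10. reactor-core 5 crosses ← the mainland.
11. reactor-core 1, reactor-core 4, and reactor-core 5 cross → the island.

11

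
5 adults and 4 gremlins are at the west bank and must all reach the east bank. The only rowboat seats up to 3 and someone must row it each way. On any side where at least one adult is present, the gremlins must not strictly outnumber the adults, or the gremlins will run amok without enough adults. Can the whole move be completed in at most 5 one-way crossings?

Counting alone: each trip to the east bank takes at most 3 across and each return brings at least 1 back, so after t trips out (and t−1 returns) at most 3t − (t−1) of the 9 are across; that first reaches 9 at t = 4, so at least 7 crossings are needed.
Since 5 < 7, 5 crossings cannot be enough. (The shortest complete plan in fact takes 7:)
1. 3 gremlins → the east bank.  (the west bank: 5A 1G; the east bank: 0A 3G)
2. 1 gremlin ← the west bank.  (the west bank: 5A 2G; the east bank: 0A 2G)
3. 3 adults → the east bank.  (the west bank: 2A 2G; the east bank: 3A 2G)
4. 1 adult ← the west bank.  (the west bank: 3A 2G; the east bank: 2A 2G)
5. 2 adults and 1 gremlin → the east bank.  (the west bank: 1A 1G; the east bank: 4A 3G)
6. 1 adult ← the west bank.  (the west bank: 2A 1G; the east bank: 3A 3G)
7. 2 adults and 1 gremlin → the east bank.  (the west bank: 0A 0G; the east bank: 5A 4G)

No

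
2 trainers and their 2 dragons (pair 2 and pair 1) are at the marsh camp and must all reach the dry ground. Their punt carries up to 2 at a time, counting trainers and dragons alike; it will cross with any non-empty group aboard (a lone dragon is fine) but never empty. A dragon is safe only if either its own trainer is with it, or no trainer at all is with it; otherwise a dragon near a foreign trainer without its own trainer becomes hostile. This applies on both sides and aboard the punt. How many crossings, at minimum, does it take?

Counting alone: each trip to the dry ground takes at most 2 across and each return brings at least 1 back, so after t trips out (and t−1 returns) at most 2t − (t−1) of the 4 are across; that first reaches 4 at t = 3, so at least 5 crossings are needed.
The plan below uses exactly 5 crossings, so it is optimal:
1. dragon 2 and trainer 2 cross → the dry ground.
2. trainer 2 crosses ← the marsh camp.
3. trainer 1 and trainer 2 cross → the dry ground.
4. trainer 1 crosses ← the marsh camp.
5. dragon 1 and trainer 1 cross → the dry ground.

5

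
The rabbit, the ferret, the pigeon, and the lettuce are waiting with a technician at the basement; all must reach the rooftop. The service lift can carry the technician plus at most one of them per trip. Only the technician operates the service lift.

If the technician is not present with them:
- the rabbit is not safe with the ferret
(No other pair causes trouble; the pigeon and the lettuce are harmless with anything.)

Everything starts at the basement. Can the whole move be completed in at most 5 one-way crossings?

Counting alone: the technician can take at most 1 across per trip to the rooftop, so moving all 4 needs at least 4 loaded trips out, with a return between consecutive ones — at least 7 crossings.
Since 5 < 7, 5 crossings cannot be enough. (The shortest complete plan in fact takes 7:)
1. Technician goes to the rooftop with the rabbit.  [the basement: the ferret, the lettuce, the pigeon | the rooftop: the rabbit]
2. Technician goes back to the basement alone.  [the basement: the ferret, the lettuce, the pigeon | the rooftop: the rabbit]
3. Technician goes to the rooftop with the pigeon.  [the basement: the ferret, the lettuce | the rooftop: the pigeon, the rabbit]
4. Technician goes back to the basement alone.  [the basement: the ferret, the lettuce | the rooftop: the pigeon, the rabbit]
5. Technician goes to the rooftop with the lettuce.  [the basement: the ferret | the rooftop: the lettuce, the pigeon, the rabbit]
6. Technician goes back to the basement alone.  [the basement: the ferret | the rooftop: the lettuce, the pigeon, the rabbit]
7. Technician goes to the rooftop with the ferret.  [the basement: — | the rooftop: the ferret, the lettuce, the pigeon, the rabbit]

No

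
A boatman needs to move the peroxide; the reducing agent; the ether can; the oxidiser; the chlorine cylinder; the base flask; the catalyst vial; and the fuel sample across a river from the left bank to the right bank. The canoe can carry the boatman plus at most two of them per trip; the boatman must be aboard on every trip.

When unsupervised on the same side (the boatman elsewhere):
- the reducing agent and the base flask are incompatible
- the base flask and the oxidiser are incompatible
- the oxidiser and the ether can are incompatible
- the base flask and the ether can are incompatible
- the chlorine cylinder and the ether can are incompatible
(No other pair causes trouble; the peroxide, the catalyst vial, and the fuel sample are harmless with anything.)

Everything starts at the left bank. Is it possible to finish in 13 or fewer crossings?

Yes

Yes — this plan uses 13 crossings (≤ 13):
1. Boatman goes to the right bank with the base flask and the ether can.  [the left bank: the catalyst vial, the chlorine cylinder, the fuel sample, the oxidiser, the peroxide, the reducing agent | the right bank: the base flask, the ether can]
2. Boatman goes back to the left bank with the ether can.  [the left bank: the catalyst vial, the chlorine cylinder, the ether can, the fuel sample, the oxidiser, the peroxide, the reducing agent | the right bank: the base flask]
3. Boatman goes to the right bank with the ether can and the peroxide.  [the left bank: the catalyst vial, the chlorine cylinder, the fuel sample, the oxidiser, the reducing agent | the right bank: the base flask, the ether can, the peroxide]
4. Boatman goes back to the left bank with the ether can.  [the left bank: the catalyst vial, the chlorine cylinder, the ether can, the fuel sample, the oxidiser, the reducing agent | the right bank: the base flask, the peroxide]
5. Boatman goes to the right bank with the ether can and the reducing agent.  [the left bank: the catalyst vial, the chlorine cylinder, the fuel sample, the oxidiser | the right bank: the base flask, the ether can, the peroxide, the reducing agent]
6. Boatman goes back to the left bank with the base flask.  [the left bank: the base flask, the catalyst vial, the chlorine cylinder, the fuel sample, the oxidiser | the right bank: the ether can, the peroxide, the reducing agent]
7. Boatman goes to the right bank with the chlorine cylinder and the oxidiser.  [the left bank: the base flask, the catalyst vial, the fuel sample | the right bank: the chlorine cylinder, the ether can, the oxidiser, the peroxide, the reducing agent]
8. Boatman goes back to the left bank with the ether can.  [the left bank: the base flask, the catalyst vial, the ether can, the fuel sample | the right bank: the chlorine cylinder, the oxidiser, the peroxide, the reducing agent]
9. Boatman goes to the right bank with the catalyst vial and the ether can.  [the left bank: the base flask, the fuel sample | the right bank: the catalyst vial, the chlorine cylinder, the ether can, the oxidiser, the peroxide, the reducing agent]
10. Boatman goes back to the left bank with the ether can.  [the left bank: the base flask, the ether can, the fuel sample | the right bank: the catalyst vial, the chlorine cylinder, the oxidiser, the peroxide, the reducing agent]
11. Boatman goes to the right bank with the ether can and the fuel sample.  [the left bank: the base flask | the right bank: the catalyst vial, the chlorine cylinder, the ether can, the fuel sample, the oxidiser, the peroxide, the reducing agent]
12. Boatman goes back to the left bank with the ether can.  [the left bank: the base flask, the ether can | the right bank: the catalyst vial, the chlorine cylinder, the fuel sample, the oxidiser, the peroxide, the reducing agent]
13. Boatman goes to the right bank with the base flask and the ether can.  [the left bank: — | the right bank: the base flask, the catalyst vial, the chlorine cylinder, the ether can, the fuel sample, the oxidiser, the peroxide, the reducing agent]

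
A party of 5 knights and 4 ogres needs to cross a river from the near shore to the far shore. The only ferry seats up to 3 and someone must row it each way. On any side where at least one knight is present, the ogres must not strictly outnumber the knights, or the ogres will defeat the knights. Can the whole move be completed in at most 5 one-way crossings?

No

Counting alone: each trip to the far shore takes at most 3 across and each return brings at least 1 back, so after t trips out (and t−1 returns) at most 3t − (t−1) of the 9 are across; that first reaches 9 at t = 4, so at least 7 crossings are needed.
Since 5 < 7, 5 crossings cannot be enough. (The shortest complete plan in fact takes 7:)
1. 3 ogres → the far shore.  (the near shore: 5K 1O; the far shore: 0K 3O)
2. 1 ogre ← the near shore.  (the near shore: 5K 2O; the far shore: 0K 2O)
3. 3 knights → the far shore.  (the near shore: 2K 2O; the far shore: 3K 2O)
4. 1 knight ← the near shore.  (the near shore: 3K 2O; the far shore: 2K 2O)
5. 2 knights and 1 ogre → the far shore.  (the near shore: 1K 1O; the far shore: 4K 3O)
6. 1 knight ← the near shore.  (the near shore: 2K 1O; the far shore: 3K 3O)
7. 2 knights and 1 ogre → the far shore.  (the near shore: 0K 0O; the far shore: 5K 4O)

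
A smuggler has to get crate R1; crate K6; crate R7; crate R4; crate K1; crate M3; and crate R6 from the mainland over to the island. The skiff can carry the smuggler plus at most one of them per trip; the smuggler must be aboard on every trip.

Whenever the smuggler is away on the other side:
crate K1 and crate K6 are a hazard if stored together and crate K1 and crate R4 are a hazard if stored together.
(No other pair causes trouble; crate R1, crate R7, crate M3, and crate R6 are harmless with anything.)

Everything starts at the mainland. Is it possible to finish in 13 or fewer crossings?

No

Counting alone: the smuggler can take at most 1 across per trip to the island, so moving all 7 needs at least 7 loaded trips out, with a return between consecutive ones — at least 13 crossings.
The safety rule pushes this higher. Following every safe sequence of crossings, the most of the 7 that can be at the island as the skiff arrives there on crossing 13 is 6 — never all 7.
So the move cannot be finished within 13 crossings. (The shortest complete plan takes 15:)
1. Smuggler goes to the island with crate K1.  [the mainland: crate K6, crate M3, crate R1, crate R4, crate R6, crate R7 | the island: crate K1]
2. Smuggler goes back to the mainland alone.  [the mainland: crate K6, crate M3, crate R1, crate R4, crate R6, crate R7 | the island: crate K1]
3. Smuggler goes to the island with crate R1.  [the mainland: crate K6, crate M3, crate R4, crate R6, crate R7 | the island: crate K1, crate R1]
4. Smuggler goes back to the mainland alone.  [the mainland: crate K6, crate M3, crate R4, crate R6, crate R7 | the island: crate K1, crate R1]
5. Smuggler goes to the island with crate K6.  [the mainland: crate M3, crate R4, crate R6, crate R7 | the island: crate K1, crate K6, crate R1]
6. Smuggler goes back to the mainland with crate K1.  [the mainland: crate K1, crate M3, crate R4, crate R6, crate R7 | the island: crate K6, crate R1]
7. Smuggler goes to the island with crate R4.  [the mainland: crate K1, crate M3, crate R6, crate R7 | the island: crate K6, crate R1, crate R4]
8. Smuggler goes back to the mainland alone.  [the mainland: crate K1, crate M3, crate R6, crate R7 | the island: crate K6, crate R1, crate R4]
9. Smuggler goes to the island with crate R7.  [the mainland: crate K1, crate M3, crate R6 | the island: crate K6, crate R1, crate R4, crate R7]
10. Smuggler goes back to the mainland alone.  [the mainland: crate K1, crate M3, crate R6 | the island: crate K6, crate R1, crate R4, crate R7]
11. Smuggler goes to the island with crate M3.  [the mainland: crate K1, crate R6 | the island: crate K6, crate M3, crate R1, crate R4, crate R7]
12. Smuggler goes back to the mainland alone.  [the mainland: crate K1, crate R6 | the island: crate K6, crate M3, crate R1, crate R4, crate R7]
13. Smuggler goes to the island with crate R6.  [the mainland: crate K1 | the island: crate K6, crate M3, crate R1, crate R4, crate R6, crate R7]
14. Smuggler goes back to the mainland alone.  [the mainland: crate K1 | the island: crate K6, crate M3, crate R1, crate R4, crate R6, crate R7]
15. Smuggler goes to the island with crate K1.  [the mainland: — | the island: crate K1, crate K6, crate M3, crate R1, crate R4, crate R6, crate R7]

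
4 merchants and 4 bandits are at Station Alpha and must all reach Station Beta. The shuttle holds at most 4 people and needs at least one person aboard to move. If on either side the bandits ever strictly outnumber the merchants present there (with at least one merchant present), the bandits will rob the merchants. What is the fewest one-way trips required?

5

Counting alone: each trip to Station Beta takes at most 4 across and each return brings at least 1 back, so after t trips out (and t−1 returns) at most 4t − (t−1) of the 8 are across; that first reaches 8 at t = 3, so at least 5 crossings are needed.
The plan below uses exactly 5 crossings, so it is optimal:
1. 2 bandits → Station Beta.  (Station Alpha: 4M 2B; Station Beta: 0M 2B)
2. 1 bandit ← Station Alpha.  (Station Alpha: 4M 3B; Station Beta: 0M 1B)
3. 4 merchants → Station Beta.  (Station Alpha: 0M 3B; Station Beta: 4M 1B)
4. 1 bandit ← Station Alpha.  (Station Alpha: 0M 4B; Station Beta: 4M 0B)
5. 4 bandits → Station Beta.  (Station Alpha: 0M 0B; Station Beta: 4M 4B)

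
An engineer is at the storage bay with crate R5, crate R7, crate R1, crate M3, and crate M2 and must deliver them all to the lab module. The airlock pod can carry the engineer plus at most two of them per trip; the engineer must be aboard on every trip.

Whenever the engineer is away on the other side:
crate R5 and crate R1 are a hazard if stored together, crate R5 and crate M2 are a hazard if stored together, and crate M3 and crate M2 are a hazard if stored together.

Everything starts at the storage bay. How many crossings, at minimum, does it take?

Counting alone: the engineer can take at most 2 across per trip to the lab module, so moving all 5 needs at least 3 loaded trips out, with a return between consecutive ones — at least 5 crossings.
The plan below uses exactly 5 crossings, so it is optimal:
1. Engineer goes to the lab module with crate M3 and crate R5.
2. Engineer goes back to the storage bay alone.
3. Engineer goes to the lab module with crate R7.
4. Engineer goes back to the storage bay alone.
5. Engineer goes to the lab module with crate M2 and crate R1.

5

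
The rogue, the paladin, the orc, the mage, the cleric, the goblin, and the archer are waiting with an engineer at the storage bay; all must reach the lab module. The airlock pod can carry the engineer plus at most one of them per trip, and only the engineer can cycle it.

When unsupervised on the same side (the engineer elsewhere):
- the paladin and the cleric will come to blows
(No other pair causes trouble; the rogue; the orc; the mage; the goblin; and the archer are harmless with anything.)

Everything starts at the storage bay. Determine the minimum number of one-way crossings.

Counting alone: the engineer can take at most 1 across per trip to the lab module, so moving all 7 needs at least 7 loaded trips out, with a return between consecutive ones — at least 13 crossings.
The plan below uses exactly 13 crossings, so it is optimal:
1. Engineer goes to the lab module with the paladin.  [the storage bay: the archer, the cleric, the goblin, the mage, the orc, the rogue | the lab module: the paladin]
2. Engineer goes back to the storage bay alone.  [the storage bay: the archer, the cleric, the goblin, the mage, the orc, the rogue | the lab module: the paladin]
3. Engineer goes to the lab module with the rogue.  [the storage bay: the archer, the cleric, the goblin, the mage, the orc | the lab module: the paladin, the rogue]
4. Engineer goes back to the storage bay alone.  [the storage bay: the archer, the cleric, the goblin, the mage, the orc | the lab module: the paladin, the rogue]
5. Engineer goes to the lab module with the orc.  [the storage bay: the archer, the cleric, the goblin, the mage | the lab module: the orc, the paladin, the rogue]
6. Engineer goes back to the storage bay alone.  [the storage bay: the archer, the cleric, the goblin, the mage | the lab module: the orc, the paladin, the rogue]
7. Engineer goes to the lab module with the mage.  [the storage bay: the archer, the cleric, the goblin | the lab module: the mage, the orc, the paladin, the rogue]
8. Engineer goes back to the storage bay alone.  [the storage bay: the archer, the cleric, the goblin | the lab module: the mage, the orc, the paladin, the rogue]
9. Engineer goes to the lab module with the goblin.  [the storage bay: the archer, the cleric | the lab module: the goblin, the mage, the orc, the paladin, the rogue]
10. Engineer goes back to the storage bay alone.  [the storage bay: the archer, the cleric | the lab module: the goblin, the mage, the orc, the paladin, the rogue]
11. Engineer goes to the lab module with the archer.  [the storage bay: the cleric | the lab module: the archer, the goblin, the mage, the orc, the paladin, the rogue]
12. Engineer goes back to the storage bay alone.  [the storage bay: the cleric | the lab module: the archer, the goblin, the mage, the orc, the paladin, the rogue]
13. Engineer goes to the lab module with the cleric.  [the storage bay: — | the lab module: the archer, the cleric, the goblin, the mage, the orc, the paladin, the rogue]

13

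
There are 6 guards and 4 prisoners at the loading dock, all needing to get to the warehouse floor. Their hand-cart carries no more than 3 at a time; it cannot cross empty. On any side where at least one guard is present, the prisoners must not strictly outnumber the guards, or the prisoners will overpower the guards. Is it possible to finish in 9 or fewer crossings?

Yes — this plan uses 9 crossings (≤ 9):
1. 2 prisoners → the warehouse floor.  (the loading dock: 6G 2P; the warehouse floor: 0G 2P)
2. 1 prisoner ← the loading dock.  (the loading dock: 6G 3P; the warehouse floor: 0G 1P)
3. 3 prisoners → the warehouse floor.  (the loading dock: 6G 0P; the warehouse floor: 0G 4P)
4. 1 prisoner ← the loading dock.  (the loading dock: 6G 1P; the warehouse floor: 0G 3P)
5. 3 guards → the warehouse floor.  (the loading dock: 3G 1P; the warehouse floor: 3G 3P)
6. 1 prisoner ← the loading dock.  (the loading dock: 3G 2P; the warehouse floor: 3G 2P)
7. 1 guard and 2 prisoners → the warehouse floor.  (the loading dock: 2G 0P; the warehouse floor: 4G 4P)
8. 1 prisoner ← the loading dock.  (the loading dock: 2G 1P; the warehouse floor: 4G 3P)
9. 2 guards and 1 prisoner → the warehouse floor.  (the loading dock: 0G 0P; the warehouse floor: 6G 4P)

Yes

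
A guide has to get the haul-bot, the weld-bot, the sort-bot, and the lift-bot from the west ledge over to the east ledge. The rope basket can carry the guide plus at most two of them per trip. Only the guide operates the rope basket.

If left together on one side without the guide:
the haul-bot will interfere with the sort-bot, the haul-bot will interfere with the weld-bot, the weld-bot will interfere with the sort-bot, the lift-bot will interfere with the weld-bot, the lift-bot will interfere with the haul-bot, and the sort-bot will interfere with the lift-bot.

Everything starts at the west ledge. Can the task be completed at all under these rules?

Whatever the first load, the items left behind include a forbidden pair without the guide. No opening move is safe, so no plan exists.

No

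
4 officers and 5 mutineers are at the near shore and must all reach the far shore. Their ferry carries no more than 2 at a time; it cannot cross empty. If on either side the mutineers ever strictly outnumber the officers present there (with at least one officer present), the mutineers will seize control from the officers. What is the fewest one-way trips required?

impossible

The mutineers already outnumber the officers at the near shore before anyone moves, so the starting position itself is disallowed.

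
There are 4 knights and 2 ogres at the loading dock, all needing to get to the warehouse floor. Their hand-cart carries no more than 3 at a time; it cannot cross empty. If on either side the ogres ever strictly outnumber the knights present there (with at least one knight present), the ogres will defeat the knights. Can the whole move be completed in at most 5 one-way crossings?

Yes — this plan uses 5 crossings (≤ 5):
1. 2 ogres → the warehouse floor.  (the loading dock: 4K 0O; the warehouse floor: 0K 2O)
2. 1 ogre ← the loading dock.  (the loading dock: 4K 1O; the warehouse floor: 0K 1O)
3. 2 knights and 1 ogre → the warehouse floor.  (the loading dock: 2K 0O; the warehouse floor: 2K 2O)
4. 1 ogre ← the loading dock.  (the loading dock: 2K 1O; the warehouse floor: 2K 1O)
5. 2 knights and 1 ogre → the warehouse floor.  (the loading dock: 0K 0O; the warehouse floor: 4K 2O)

Yes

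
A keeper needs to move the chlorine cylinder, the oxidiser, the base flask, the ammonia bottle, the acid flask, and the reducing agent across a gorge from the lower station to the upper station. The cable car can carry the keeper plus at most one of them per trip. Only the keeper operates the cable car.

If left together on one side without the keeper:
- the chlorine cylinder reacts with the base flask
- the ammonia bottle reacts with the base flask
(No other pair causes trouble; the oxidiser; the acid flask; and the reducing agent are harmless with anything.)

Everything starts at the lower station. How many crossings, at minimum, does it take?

13

Counting alone: the keeper can take at most 1 across per trip to the upper station, so moving all 6 needs at least 6 loaded trips out, with a return between consecutive ones — at least 11 crossings.
The safety rule pushes this higher. Following every safe sequence of crossings, the most of the 6 that can be at the upper station as the cable car arrives there on crossing 11 is 5 — never all 6.
So no plan with fewer than 13 crossings exists, and this one achieves 13:
1. Keeper goes to the upper station with the base flask.  [the lower station: the acid flask, the ammonia bottle, the chlorine cylinder, the oxidiser, the reducing agent | the upper station: the base flask]
2. Keeper goes back to the lower station alone.  [the lower station: the acid flask, the ammonia bottle, the chlorine cylinder, the oxidiser, the reducing agent | the upper station: the base flask]
3. Keeper goes to the upper station with the chlorine cylinder.  [the lower station: the acid flask, the ammonia bottle, the oxidiser, the reducing agent | the upper station: the base flask, the chlorine cylinder]
4. Keeper goes back to the lower station with the base flask.  [the lower station: the acid flask, the ammonia bottle, the base flask, the oxidiser, the reducing agent | the upper station: the chlorine cylinder]
5. Keeper goes to the upper station with the ammonia bottle.  [the lower station: the acid flask, the base flask, the oxidiser, the reducing agent | the upper station: the ammonia bottle, the chlorine cylinder]
6. Keeper goes back to the lower station alone.  [the lower station: the acid flask, the base flask, the oxidiser, the reducing agent | the upper station: the ammonia bottle, the chlorine cylinder]
7. Keeper goes to the upper station with the oxidiser.  [the lower station: the acid flask, the base flask, the reducing agent | the upper station: the ammonia bottle, the chlorine cylinder, the oxidiser]
8. Keeper goes back to the lower station alone.  [the lower station: the acid flask, the base flask, the reducing agent | the upper station: the ammonia bottle, the chlorine cylinder, the oxidiser]
9. Keeper goes to the upper station with the acid flask.  [the lower station: the base flask, the reducing agent | the upper station: the acid flask, the ammonia bottle, the chlorine cylinder, the oxidiser]
10. Keeper goes back to the lower station alone.  [the lower station: the base flask, the reducing agent | the upper station: the acid flask, the ammonia bottle, the chlorine cylinder, the oxidiser]
11. Keeper goes to the upper station with the reducing agent.  [the lower station: the base flask | the upper station: the acid flask, the ammonia bottle, the chlorine cylinder, the oxidiser, the reducing agent]
12. Keeper goes back to the lower station alone.  [the lower station: the base flask | the upper station: the acid flask, the ammonia bottle, the chlorine cylinder, the oxidiser, the reducing agent]
13. Keeper goes to the upper station with the base flask.  [the lower station: — | the upper station: the acid flask, the ammonia bottle, the base flask, the chlorine cylinder, the oxidiser, the reducing agent]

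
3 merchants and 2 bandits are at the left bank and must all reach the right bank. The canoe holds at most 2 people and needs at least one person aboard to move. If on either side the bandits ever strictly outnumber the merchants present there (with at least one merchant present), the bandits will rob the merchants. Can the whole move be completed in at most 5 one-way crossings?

No

Counting alone: each trip to the right bank takes at most 2 across and each return brings at least 1 back, so after t trips out (and t−1 returns) at most 2t − (t−1) of the 5 are across; that first reaches 5 at t = 4, so at least 7 crossings are needed.
Since 5 < 7, 5 crossings cannot be enough. (The shortest complete plan in fact takes 7:)
1. 2 bandits → the right bank.  (the left bank: 3M 0B; the right bank: 0M 2B)
2. 1 bandit ← the left bank.  (the left bank: 3M 1B; the right bank: 0M 1B)
3. 2 merchants → the right bank.  (the left bank: 1M 1B; the right bank: 2M 1B)
4. 1 merchant ← the left bank.  (the left bank: 2M 1B; the right bank: 1M 1B)
5. 1 merchant and 1 bandit → the right bank.  (the left bank: 1M 0B; the right bank: 2M 2B)
6. 1 bandit ← the left bank.  (the left bank: 1M 1B; the right bank: 2M 1B)
7. 1 merchant and 1 bandit → the right bank.  (the left bank: 0M 0B; the right bank: 3M 2B)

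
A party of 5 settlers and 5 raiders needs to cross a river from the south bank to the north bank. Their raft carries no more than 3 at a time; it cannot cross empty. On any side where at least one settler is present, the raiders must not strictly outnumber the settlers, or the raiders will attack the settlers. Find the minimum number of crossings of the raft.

11

Counting alone: each trip to the north bank takes at most 3 across and each return brings at least 1 back, so after t trips out (and t−1 returns) at most 3t − (t−1) of the 10 are across; that first reaches 10 at t = 5, so at least 9 crossings are needed.
The safety rule pushes this higher. Following every safe sequence of crossings, the most of the 10 that can be at the north bank as the raft arrives there on crossing 9 is 9 — never all 10.
So no plan with fewer than 11 crossings exists, and this one achieves 11:
1. 2 raiders → the north bank.  (the south bank: 5S 3R; the north bank: 0S 2R)
2. 1 raider ← the south bank.  (the south bank: 5S 4R; the north bank: 0S 1R)
3. 3 raiders → the north bank.  (the south bank: 5S 1R; the north bank: 0S 4R)
4. 1 raider ← the south bank.  (the south bank: 5S 2R; the north bank: 0S 3R)
5. 3 settlers → the north bank.  (the south bank: 2S 2R; the north bank: 3S 3R)
6. 1 settler and 1 raider ← the south bank.  (the south bank: 3S 3R; the north bank: 2S 2R)
7. 3 settlers → the north bank.  (the south bank: 0S 3R; the north bank: 5S 2R)
8. 1 raider ← the south bank.  (the south bank: 0S 4R; the north bank: 5S 1R)
9. 2 raiders → the north bank.  (the south bank: 0S 2R; the north bank: 5S 3R)
10. 1 raider ← the south bank.  (the south bank: 0S 3R; the north bank: 5S 2R)
11. 3 raiders → the north bank.  (the south bank: 0S 0R; the north bank: 5S 5R)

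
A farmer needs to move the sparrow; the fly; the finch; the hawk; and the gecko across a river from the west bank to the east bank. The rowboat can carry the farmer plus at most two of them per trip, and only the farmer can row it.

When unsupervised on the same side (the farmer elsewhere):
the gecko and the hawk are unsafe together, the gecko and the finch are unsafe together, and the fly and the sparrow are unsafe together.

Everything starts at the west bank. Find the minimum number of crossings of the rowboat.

Counting alone: the farmer can take at most 2 across per trip to the east bank, so moving all 5 needs at least 3 loaded trips out, with a return between consecutive ones — at least 5 crossings.
The plan below uses exactly 5 crossings, so it is optimal:
1. Farmer goes to the east bank with the gecko and the sparrow.  [the west bank: the finch, the fly, the hawk | the east bank: the gecko, the sparrow]
2. Farmer goes back to the west bank alone.  [the west bank: the finch, the fly, the hawk | the east bank: the gecko, the sparrow]
3. Farmer goes to the east bank with the finch and the hawk.  [the west bank: the fly | the east bank: the finch, the gecko, the hawk, the sparrow]
4. Farmer goes back to the west bank with the gecko.  [the west bank: the fly, the gecko | the east bank: the finch, the hawk, the sparrow]
5. Farmer goes to the east bank with the fly and the gecko.  [the west bank: — | the east bank: the finch, the fly, the gecko, the hawk, the sparrow]

5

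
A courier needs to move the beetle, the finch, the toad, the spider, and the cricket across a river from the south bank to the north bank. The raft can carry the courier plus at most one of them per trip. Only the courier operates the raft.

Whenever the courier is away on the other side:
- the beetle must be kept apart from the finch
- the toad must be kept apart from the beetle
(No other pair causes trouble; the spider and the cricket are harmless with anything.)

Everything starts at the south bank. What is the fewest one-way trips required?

11

Counting alone: the courier can take at most 1 across per trip to the north bank, so moving all 5 needs at least 5 loaded trips out, with a return between consecutive ones — at least 9 crossings.
The safety rule pushes this higher. Following every safe sequence of crossings, the most of the 5 that can be at the north bank as the raft arrives there on crossing 9 is 4 — never all 5.
So no plan with fewer than 11 crossings exists, and this one achieves 11:
1. Courier goes to the north bank with the beetle.
2. Courier goes back to the south bank alone.
3. Courier goes to the north bank with the finch.
4. Courier goes back to the south bank with the beetle.
5. Courier goes to the north bank with the toad.
6. Courier goes back to the south bank alone.
7. Courier goes to the north bank with the spider.
8. Courier goes back to the south bank alone.
9. Courier goes to the north bank with the cricket.
10. Courier goes back to the south bank alone.
11. Courier goes to the north bank with the beetle.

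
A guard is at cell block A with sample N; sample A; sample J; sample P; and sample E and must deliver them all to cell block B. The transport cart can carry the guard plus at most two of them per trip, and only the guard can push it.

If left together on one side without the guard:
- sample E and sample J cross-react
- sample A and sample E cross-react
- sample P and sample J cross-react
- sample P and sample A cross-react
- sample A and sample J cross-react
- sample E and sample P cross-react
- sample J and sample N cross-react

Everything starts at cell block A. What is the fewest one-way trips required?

impossible

Whatever the first load, the items left behind include a forbidden pair without the guard. No opening move is safe, so no plan exists.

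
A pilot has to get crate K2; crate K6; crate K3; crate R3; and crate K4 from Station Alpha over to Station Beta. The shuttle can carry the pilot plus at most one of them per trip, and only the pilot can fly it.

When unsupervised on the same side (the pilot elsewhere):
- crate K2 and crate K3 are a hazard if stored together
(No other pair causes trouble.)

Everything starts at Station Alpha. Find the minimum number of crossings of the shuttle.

9

Counting alone: the pilot can take at most 1 across per trip to Station Beta, so moving all 5 needs at least 5 loaded trips out, with a return between consecutive ones — at least 9 crossings.
The plan below uses exactly 9 crossings, so it is optimal:
1. Pilot goes to Station Beta with crate K2.
2. Pilot goes back to Station Alpha alone.
3. Pilot goes to Station Beta with crate K6.
4. Pilot goes back to Station Alpha alone.
5. Pilot goes to Station Beta with crate R3.
6. Pilot goes back to Station Alpha alone.
7. Pilot goes to Station Beta with crate K4.
8. Pilot goes back to Station Alpha alone.
9. Pilot goes to Station Beta with crate K3.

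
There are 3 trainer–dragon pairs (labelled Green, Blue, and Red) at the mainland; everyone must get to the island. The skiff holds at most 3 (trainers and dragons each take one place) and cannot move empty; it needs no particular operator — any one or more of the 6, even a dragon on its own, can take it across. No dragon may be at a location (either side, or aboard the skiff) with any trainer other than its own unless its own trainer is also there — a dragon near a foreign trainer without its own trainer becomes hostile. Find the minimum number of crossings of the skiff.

Counting alone: each trip to the island takes at most 3 across and each return brings at least 1 back, so after t trips out (and t−1 returns) at most 3t − (t−1) of the 6 are across; that first reaches 6 at t = 3, so at least 5 crossings are needed.
The plan below uses exactly 5 crossings, so it is optimal:
1. dragon Green and trainer Green cross → the island.
2. trainer Green crosses ← the mainland.
3. trainer Blue, trainer Green, and trainer Red cross → the island.
4. dragon Green crosses ← the mainland.
5. dragon Blue, dragon Green, and dragon Red cross → the island.

5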